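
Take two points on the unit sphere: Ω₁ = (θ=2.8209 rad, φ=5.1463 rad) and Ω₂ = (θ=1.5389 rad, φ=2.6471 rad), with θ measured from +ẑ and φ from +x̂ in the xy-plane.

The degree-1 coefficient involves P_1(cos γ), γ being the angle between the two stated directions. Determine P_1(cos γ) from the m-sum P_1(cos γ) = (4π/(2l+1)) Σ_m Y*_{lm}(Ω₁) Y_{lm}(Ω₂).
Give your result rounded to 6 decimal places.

-0.282525

Expand P_1 via completeness: Σ_{m} conj(Y_{1,m}) at Ω₁ times Y_{1,m} at Ω₂ —
  [-1]  conj(Y_{1,-1})(Ω₁) = 0.04579 - 0.09882j ; Y_{1,-1}(Ω₂) = -0.30395 - 0.16388j ; Δ = -0.03011 + 0.02253j
  [+0]  conj(Y_{1,0})(Ω₁) = -0.46369 + 0.00000j ; Y_{1,0}(Ω₂) = 0.01558 + 0.00000j ; Δ = -0.00723 + 0.00000j
  [+1]  conj(Y_{1,1})(Ω₁) = -0.04579 - 0.09882j ; Y_{1,1}(Ω₂) = 0.30395 - 0.16388j ; Δ = -0.03011 - 0.02253j
Σ over m = -0.06745 + 0.00000j; ×(4π/3) → -0.28253 + 0.00000j. Real part: -0.282525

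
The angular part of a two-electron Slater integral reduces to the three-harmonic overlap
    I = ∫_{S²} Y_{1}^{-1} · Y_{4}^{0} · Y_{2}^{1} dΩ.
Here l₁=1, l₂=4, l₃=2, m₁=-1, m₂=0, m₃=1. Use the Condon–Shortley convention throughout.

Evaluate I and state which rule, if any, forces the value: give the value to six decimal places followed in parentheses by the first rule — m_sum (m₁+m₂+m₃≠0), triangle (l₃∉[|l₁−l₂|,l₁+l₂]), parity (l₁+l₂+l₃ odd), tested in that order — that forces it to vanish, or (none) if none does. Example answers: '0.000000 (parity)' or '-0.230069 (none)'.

|1−4|≤2≤1+4 violated ⇒ I = 0

0.000000 (triangle)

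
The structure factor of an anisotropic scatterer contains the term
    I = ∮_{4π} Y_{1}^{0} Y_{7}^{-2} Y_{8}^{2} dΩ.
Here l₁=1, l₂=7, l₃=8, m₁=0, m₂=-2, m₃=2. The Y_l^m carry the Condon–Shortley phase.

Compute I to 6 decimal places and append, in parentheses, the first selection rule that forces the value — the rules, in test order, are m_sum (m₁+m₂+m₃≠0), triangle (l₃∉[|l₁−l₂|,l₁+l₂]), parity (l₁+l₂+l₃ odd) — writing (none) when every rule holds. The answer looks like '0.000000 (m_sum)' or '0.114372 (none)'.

0.237007 (none)

Rules hold: Σm=0, L=16 even, 6≤8≤8.
N = 3·15·17 = 765
Δ = 0!·2!·14!/17! = 1/2040
Racah Σ t=0..0: t=0:+1/25401600 = 1/25401600
⇒ 3j(1 7 8; 0 0 0)² = 8/255, sgn +1
Racah Σ t=0..0: t=0:+1/43545600 = 1/43545600
⇒ 3j(1 7 8; 0 -2 2)² = 1/34, sgn +1
4πI² = N·(3j₀)²·(3jₘ)² = 12/17
I = +1·√(0.705882/4π) = 0.23700703
No selection rule forces the value: the integral is nonzero (none).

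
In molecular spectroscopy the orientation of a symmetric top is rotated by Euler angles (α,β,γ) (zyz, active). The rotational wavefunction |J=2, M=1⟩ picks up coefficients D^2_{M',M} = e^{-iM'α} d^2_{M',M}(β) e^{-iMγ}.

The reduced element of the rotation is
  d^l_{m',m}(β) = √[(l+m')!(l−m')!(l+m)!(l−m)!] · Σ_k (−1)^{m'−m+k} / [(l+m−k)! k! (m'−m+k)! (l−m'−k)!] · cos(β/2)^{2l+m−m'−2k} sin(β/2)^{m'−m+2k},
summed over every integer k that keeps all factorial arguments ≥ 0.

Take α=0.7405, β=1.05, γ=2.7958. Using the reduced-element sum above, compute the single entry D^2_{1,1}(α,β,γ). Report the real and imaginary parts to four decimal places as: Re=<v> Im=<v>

D^2_{1,1}(0.7405,1.0500,2.7958) = e^{-i·1·0.7405}·d^2_{1,1}(1.0500)·e^{-i·1·2.7958}. Compute d first:
Half-angle: c=0.865324, s=0.501213. N=√(6·1·6·1)=6.000000
k∈{0,1} keeps every argument non-negative
  k=0: (−1)^0·6.0000/(6)·0.8653^4·0.5012^0 = +0.560680
  k=1: (−1)^1·6.0000/(2)·0.8653^2·0.5012^2 = -0.564317
d^2_{1,1}(1.0500) = +0.560680 -0.564317 = -0.003638
D = (+0.738131-0.674657i)·(-0.003638)·(-0.940807-0.338943i) = +0.003358-0.001399i

Re=0.0034 Im=-0.0014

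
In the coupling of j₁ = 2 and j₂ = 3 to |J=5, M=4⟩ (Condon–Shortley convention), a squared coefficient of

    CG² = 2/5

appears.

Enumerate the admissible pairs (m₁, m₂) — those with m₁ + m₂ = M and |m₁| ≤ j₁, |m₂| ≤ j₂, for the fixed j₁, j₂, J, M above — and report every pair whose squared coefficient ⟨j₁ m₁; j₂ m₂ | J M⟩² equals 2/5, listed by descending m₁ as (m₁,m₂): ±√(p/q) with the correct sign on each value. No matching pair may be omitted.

Admissible pairs with m₁+m₂ = M = 4: (1,3), (2,2)
  (m₁,m₂)=(2,2): CG² = 3/5, CG = +√(3/5)
  (m₁,m₂)=(1,3): CG² = 2/5, CG = +√(2/5)   ← matches the target
Pairs with CG² = 2/5: (1,3): +√(2/5)

(1,3): +√(2/5)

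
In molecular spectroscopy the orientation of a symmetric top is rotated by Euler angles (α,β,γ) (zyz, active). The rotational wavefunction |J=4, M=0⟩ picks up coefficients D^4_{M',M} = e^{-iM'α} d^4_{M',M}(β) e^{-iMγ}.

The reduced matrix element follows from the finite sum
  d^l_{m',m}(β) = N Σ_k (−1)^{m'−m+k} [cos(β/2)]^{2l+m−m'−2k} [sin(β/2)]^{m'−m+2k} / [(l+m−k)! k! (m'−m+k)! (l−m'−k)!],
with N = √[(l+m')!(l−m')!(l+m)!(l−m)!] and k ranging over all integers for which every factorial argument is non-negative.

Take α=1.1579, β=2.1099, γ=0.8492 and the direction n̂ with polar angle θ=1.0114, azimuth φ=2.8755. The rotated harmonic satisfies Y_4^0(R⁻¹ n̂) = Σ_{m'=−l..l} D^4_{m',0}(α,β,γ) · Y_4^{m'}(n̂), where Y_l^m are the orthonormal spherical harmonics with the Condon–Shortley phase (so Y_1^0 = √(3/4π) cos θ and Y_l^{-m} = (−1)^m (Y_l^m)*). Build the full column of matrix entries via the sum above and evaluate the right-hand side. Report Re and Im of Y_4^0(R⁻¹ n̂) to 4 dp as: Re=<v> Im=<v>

Re=-0.0618 Im=0.0000

Need the full column D^4_{m',0} for m'=−4..4 at α=1.1579, β=2.1099, γ=0.8492.
cos(β/2)=0.493271, sin(β/2)=0.869876
d^4_{-4,0}: single k=4 term ⇒ +0.283609;  D = -0.022888-0.282684i
d^4_{-3,0}: k∈[3..4] ⇒ +0.227439 -0.707305 = -0.479867;  D = +0.453646+0.156454i
d^4_{-2,0}: k∈[2..4] ⇒ +0.103407 -0.857554 +1.000082 = +0.245935;  D = -0.166737+0.180783i
d^4_{-1,0}: k∈[1..4] ⇒ +0.027642 -0.515782 +1.604018 -0.831382 = +0.284496;  D = +0.114158+0.260587i
d^4_{0,0}: k∈[0..4] ⇒ +0.003505 -0.174401 +1.220321 -1.686686 +0.327836 = -0.309425;  D = -0.309425+0.000000i
d^4_{1,0}: k∈[0..3] ⇒ -0.027642 +0.515782 -1.604018 +0.831382 = -0.284496;  D = -0.114158+0.260587i
d^4_{2,0}: k∈[0..2] ⇒ +0.103407 -0.857554 +1.000082 = +0.245935;  D = -0.166737-0.180783i
d^4_{3,0}: k∈[0..1] ⇒ -0.227439 +0.707305 = +0.479867;  D = -0.453646+0.156454i
d^4_{4,0}: single k=0 term ⇒ +0.283609;  D = -0.022888+0.282684i
Y_4^{m'}(θ=1.0114,φ=2.8755) and Σ D·Y over m':
  (-0.0229-0.2827i)·(+0.1108+0.1997i)  (+0.4536+0.1565i)·(-0.2823-0.2896i)  (-0.1667+0.1808i)·(+0.2011+0.1184i)  (+0.1142+0.2606i)·(+0.2112+0.0576i)  (-0.3094+0.0000i)·(-0.2827+0.0000i)  (-0.1142+0.2606i)·(-0.2112+0.0576i)  (-0.1667-0.1808i)·(+0.2011-0.1184i)  (-0.4536+0.1565i)·(+0.2823-0.2896i)  (-0.0229+0.2827i)·(+0.1108-0.1997i)
Y_4^0(R⁻¹ n̂) = -0.061829+0.000000i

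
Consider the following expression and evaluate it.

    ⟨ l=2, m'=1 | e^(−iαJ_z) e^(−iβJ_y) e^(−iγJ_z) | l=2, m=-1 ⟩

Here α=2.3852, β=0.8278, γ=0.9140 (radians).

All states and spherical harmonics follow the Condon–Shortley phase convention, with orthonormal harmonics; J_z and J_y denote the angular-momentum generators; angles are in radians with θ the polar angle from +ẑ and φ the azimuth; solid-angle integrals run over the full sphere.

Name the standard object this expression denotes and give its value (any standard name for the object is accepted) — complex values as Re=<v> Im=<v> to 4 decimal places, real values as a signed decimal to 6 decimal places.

This is a Wigner D-matrix element — the rotation-matrix element ⟨l m'| R(α,β,γ) |l m⟩ in the angular-momentum basis.
D^2_{1,-1}(2.3852,0.8278,0.9140) = e^{-i·1·2.3852}·d^2_{1,-1}(0.8278)·e^{-i·-1·0.9140}. Compute d first:
c=cos(0.827800/2)=0.915559, s=sin(0.827800/2)=0.402183; N=√[6·1·1·6]=6.000000
k: max(0,(-1)−(1))=0 … min(2+(-1),2−(1))=1
  k=0: (−1)^2·6.0000/(2)·0.9156^2·0.4022^2 = +0.406763
  k=1: (−1)^3·6.0000/(6)·0.9156^0·0.4022^4 = -0.026163
d^2_{1,-1}(0.8278) = +0.406763 -0.026163 = +0.380600
Phases: e^{-i·(1)·2.3852}=-0.727316-0.686302i, e^{-i·(-1)·0.9140}=+0.610583+0.791952i ⇒ D=+0.037844-0.378714i

Wigner D-matrix element, Re=0.0378 Im=-0.3787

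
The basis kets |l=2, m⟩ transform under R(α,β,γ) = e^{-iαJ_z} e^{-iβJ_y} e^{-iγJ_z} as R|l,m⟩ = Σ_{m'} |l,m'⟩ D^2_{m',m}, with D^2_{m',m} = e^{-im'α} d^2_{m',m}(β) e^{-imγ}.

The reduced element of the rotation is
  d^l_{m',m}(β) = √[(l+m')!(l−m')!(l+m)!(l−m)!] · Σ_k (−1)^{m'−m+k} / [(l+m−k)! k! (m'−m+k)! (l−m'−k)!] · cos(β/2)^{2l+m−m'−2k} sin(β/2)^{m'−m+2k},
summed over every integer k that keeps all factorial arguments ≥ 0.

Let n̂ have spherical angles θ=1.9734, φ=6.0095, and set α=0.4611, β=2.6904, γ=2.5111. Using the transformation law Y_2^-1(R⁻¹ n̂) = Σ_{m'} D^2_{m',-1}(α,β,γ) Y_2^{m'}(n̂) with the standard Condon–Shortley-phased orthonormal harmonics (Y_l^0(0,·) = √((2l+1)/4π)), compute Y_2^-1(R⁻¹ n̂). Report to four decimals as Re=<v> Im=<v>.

Re=-0.0027 Im=-0.3816

Need the full column D^2_{m',-1} for m'=−2..2 at α=0.4611, β=2.6904, γ=2.5111.
cos(β/2)=0.223688, sin(β/2)=0.974661
d^2_{-2,-1}: single k=1 term ⇒ +0.021818;  D = -0.020896-0.006275i
d^2_{-1,-1}: k∈[0..1] ⇒ +0.002504 -0.142598 = -0.140094;  D = +0.138089-0.023618i
d^2_{0,-1}: k∈[0..1] ⇒ -0.026721 +0.507316 = +0.480594;  D = -0.388194+0.283331i
d^2_{1,-1}: k∈[0..1] ⇒ +0.142598 -0.902431 = -0.759834;  D = +0.350339-0.674248i
d^2_{2,-1}: single k=0 term ⇒ -0.414221;  D = +0.007499-0.414154i
Y_2^{m'}(θ=1.9734,φ=6.0095) and Σ D·Y over m':
  (-0.0209-0.0063i)·(+0.2792+0.1702i)  (+0.1381-0.0236i)·(-0.2681-0.0753i)  (-0.3882+0.2833i)·(-0.1701+0.0000i)  (+0.3503-0.6742i)·(+0.2681-0.0753i)  (+0.0075-0.4142i)·(+0.2792-0.1702i)
Y_2^-1(R⁻¹ n̂) = -0.002724-0.381638i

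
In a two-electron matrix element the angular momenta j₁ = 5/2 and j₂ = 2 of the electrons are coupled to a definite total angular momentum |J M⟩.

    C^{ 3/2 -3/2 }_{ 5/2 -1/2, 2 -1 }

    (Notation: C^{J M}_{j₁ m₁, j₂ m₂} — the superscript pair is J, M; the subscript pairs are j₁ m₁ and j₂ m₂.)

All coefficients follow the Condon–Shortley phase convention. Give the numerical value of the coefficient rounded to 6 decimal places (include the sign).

−√(9/35) ≈ -0.507093

j₁+j₂−J=3  J+j₁−j₂=2  J−j₁+j₂=1  j₁+j₂+J+1=7
(j₁±m₁, j₂±m₂, J±M) = (2,3,1,3,0,3)
P² = 144/35
sum k=1..1:
  [1] −1/4 = -1/4
S = -1/4
C² = P²·S² = 9/35 ; C = -0.507093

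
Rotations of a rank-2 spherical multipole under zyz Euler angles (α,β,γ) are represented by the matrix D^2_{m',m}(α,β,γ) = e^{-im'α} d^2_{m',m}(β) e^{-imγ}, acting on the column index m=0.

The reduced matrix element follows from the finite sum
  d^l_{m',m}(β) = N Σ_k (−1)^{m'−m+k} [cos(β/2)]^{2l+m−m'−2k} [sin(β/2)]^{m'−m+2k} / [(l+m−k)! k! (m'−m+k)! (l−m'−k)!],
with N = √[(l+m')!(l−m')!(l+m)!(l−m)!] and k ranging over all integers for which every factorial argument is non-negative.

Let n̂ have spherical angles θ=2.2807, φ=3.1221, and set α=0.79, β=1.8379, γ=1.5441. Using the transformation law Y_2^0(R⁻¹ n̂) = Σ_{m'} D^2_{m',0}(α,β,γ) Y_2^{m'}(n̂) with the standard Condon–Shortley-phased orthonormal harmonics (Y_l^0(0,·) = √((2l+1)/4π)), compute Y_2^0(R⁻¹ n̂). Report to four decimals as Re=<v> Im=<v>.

Need the full column D^2_{m',0} for m'=−2..2 at α=0.7900, β=1.8379, γ=1.5441.
cos(β/2)=0.606655, sin(β/2)=0.794965
d^2_{-2,0}: single k=2 term ⇒ +0.569712;  D = -0.005243+0.569688i
d^2_{-1,0}: k∈[1..2] ⇒ +0.434760 -0.746555 = -0.311795;  D = -0.219455-0.221485i
d^2_{0,0}: k∈[0..2] ⇒ +0.135446 -0.930336 +0.399385 = -0.395504;  D = -0.395504+0.000000i
d^2_{1,0}: k∈[0..1] ⇒ -0.434760 +0.746555 = +0.311795;  D = +0.219455-0.221485i
d^2_{2,0}: single k=0 term ⇒ +0.569712;  D = -0.005243-0.569688i
Y_2^{m'}(θ=2.2807,φ=3.1221) and Σ D·Y over m':
  (-0.0052+0.5697i)·(+0.2220+0.0087i)  (-0.2195-0.2215i)·(+0.3818+0.0074i)  (-0.3955+0.0000i)·(+0.0865+0.0000i)  (+0.2195-0.2215i)·(-0.3818+0.0074i)  (-0.0052-0.5697i)·(+0.2220-0.0087i)
Y_2^0(R⁻¹ n̂) = -0.210702+0.000000i

Re=-0.2107 Im=0.0000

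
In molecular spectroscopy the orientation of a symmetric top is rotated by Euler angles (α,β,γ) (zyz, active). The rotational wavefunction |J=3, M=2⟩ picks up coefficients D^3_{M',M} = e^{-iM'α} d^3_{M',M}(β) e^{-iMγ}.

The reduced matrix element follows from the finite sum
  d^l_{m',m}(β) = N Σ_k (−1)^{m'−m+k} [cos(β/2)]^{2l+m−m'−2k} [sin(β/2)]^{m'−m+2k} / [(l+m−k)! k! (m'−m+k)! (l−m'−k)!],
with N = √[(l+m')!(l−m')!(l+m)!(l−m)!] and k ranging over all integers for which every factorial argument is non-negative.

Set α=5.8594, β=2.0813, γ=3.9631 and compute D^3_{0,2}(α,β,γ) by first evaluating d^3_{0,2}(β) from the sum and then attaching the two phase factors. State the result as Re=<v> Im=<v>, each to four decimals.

Split into d^3_{0,2}(β=2.0813) × two z-phases.
Half-angle: c=0.505660, s=0.862733. N=√(6·6·120·1)=65.726707
The bounds max(0,m−m')=2 and min(l+m,l−m')=3 give 2 terms
  k=2: (−1)^0·65.7267/(12)·0.5057^4·0.8627^2 = +0.266530
  k=3: (−1)^1·65.7267/(12)·0.5057^2·0.8627^4 = -0.775859
d^3_{0,2}(2.0813) = +0.266530 -0.775859 = -0.509329
D = (+1.000000+0.000000i)·(-0.509329)·(-0.072156-0.997393i) = +0.036751+0.508001i

Re=0.0368 Im=0.5080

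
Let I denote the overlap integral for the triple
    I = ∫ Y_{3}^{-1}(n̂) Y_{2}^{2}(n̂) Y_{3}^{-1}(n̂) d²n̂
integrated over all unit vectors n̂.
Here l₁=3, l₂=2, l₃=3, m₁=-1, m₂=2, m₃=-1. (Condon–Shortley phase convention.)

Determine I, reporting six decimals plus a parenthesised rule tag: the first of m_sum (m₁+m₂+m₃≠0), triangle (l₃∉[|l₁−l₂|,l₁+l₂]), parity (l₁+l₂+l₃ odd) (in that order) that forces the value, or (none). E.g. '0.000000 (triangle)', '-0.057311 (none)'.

Rules hold: Σm=0, L=8 even, 1≤3≤5.
N = 7·5·7 = 245
Δ = 2!·4!·2!/9! = 1/3780
Racah Σ t=0..2: t=0:+1/24 t=1:−1/4 t=2:+1/24 = -1/6
⇒ 3j(3 2 3; 0 0 0)² = 4/105, sgn +1
Racah Σ t=2..2: t=2:+1/16 = 1/16
⇒ 3j(3 2 3; -1 2 -1)² = 2/35, sgn +1
4πI² = N·(3j₀)²·(3jₘ)² = 8/15
I = +1·√(0.533333/4π) = 0.20601291
No selection rule forces the value: the integral is nonzero (none).

0.206013 (none)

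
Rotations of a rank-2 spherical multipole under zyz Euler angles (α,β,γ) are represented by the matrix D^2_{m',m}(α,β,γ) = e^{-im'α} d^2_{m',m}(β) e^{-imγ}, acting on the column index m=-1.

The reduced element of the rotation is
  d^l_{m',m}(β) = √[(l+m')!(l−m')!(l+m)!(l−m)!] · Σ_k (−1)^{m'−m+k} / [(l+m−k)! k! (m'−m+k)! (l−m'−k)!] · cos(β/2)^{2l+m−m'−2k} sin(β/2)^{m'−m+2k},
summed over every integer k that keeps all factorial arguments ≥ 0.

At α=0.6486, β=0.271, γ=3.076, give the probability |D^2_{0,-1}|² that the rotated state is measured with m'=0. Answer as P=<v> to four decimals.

P=0.0998

Split into d^2_{0,-1}(β=0.2710) × two z-phases.
c=cos(0.271000/2)=0.990834, s=sin(0.271000/2)=0.135086; N=√[2·2·1·6]=4.898979
k∈{0,1} keeps every argument non-negative
  k=0: (−1)^1·4.8990/(2)·0.9908^3·0.1351^1 = -0.321875
  k=1: (−1)^2·4.8990/(2)·0.9908^1·0.1351^3 = +0.005983
d^2_{0,-1}(0.2710) = -0.321875 +0.005983 = -0.315893
|D^2_{0,-1}|² = |d^2_{0,-1}(β)|² = (-0.315893)² = 0.099788 (the z-rotation phases have unit modulus)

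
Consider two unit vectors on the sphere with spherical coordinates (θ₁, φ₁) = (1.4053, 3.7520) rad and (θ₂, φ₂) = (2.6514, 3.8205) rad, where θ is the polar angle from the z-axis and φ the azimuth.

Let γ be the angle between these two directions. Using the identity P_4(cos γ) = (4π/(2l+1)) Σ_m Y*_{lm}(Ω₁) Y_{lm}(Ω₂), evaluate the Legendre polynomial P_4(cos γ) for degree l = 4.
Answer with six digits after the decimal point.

Summing Y*_{l m}(θ₁,φ₁)·Y_{l m}(θ₂,φ₂) over m ∈ [−4, 4]; prefactor 4π/(2·4+1) = 1.396263:
  m=-4: (-0.320355+0.269811i) × (-0.019798-0.008983i) = +0.008766-0.002464i  (running Σ = +0.008766-0.002464i)
  m=-3: (+0.050949-0.191194i) × (-0.051768-0.102950i) = -0.022321+0.004653i  (running Σ = -0.013555+0.002189i)
  m=-2: (-0.090389-0.247636i) × (+0.069720-0.322386i) = -0.086136+0.011875i  (running Σ = -0.099691+0.014064i)
  m=-1: (+0.177004+0.123819i) × (+0.374437-0.302117i) = +0.103685-0.007114i  (running Σ = +0.003994+0.006950i)
  m=0: (+0.233954-0.000000i) × (+0.090292+0.000000i) = +0.021124+0.000000i  (running Σ = +0.025118+0.006950i)
  m=1: (-0.177004+0.123819i) × (-0.374437-0.302117i) = +0.103685+0.007114i  (running Σ = +0.128803+0.014064i)
  m=2: (-0.090389+0.247636i) × (+0.069720+0.322386i) = -0.086136-0.011875i  (running Σ = +0.042667+0.002189i)
  m=3: (-0.050949-0.191194i) × (+0.051768-0.102950i) = -0.022321-0.004653i  (running Σ = +0.020346-0.002464i)
  m=4: (-0.320355-0.269811i) × (-0.019798+0.008983i) = +0.008766+0.002464i  (running Σ = +0.029112+0.000000i)
Accumulated sum +0.029112+0.000000i; after 4π/(2l+1) scaling, +0.040648+0.000000i ⇒ P_4 = 0.040648

0.040648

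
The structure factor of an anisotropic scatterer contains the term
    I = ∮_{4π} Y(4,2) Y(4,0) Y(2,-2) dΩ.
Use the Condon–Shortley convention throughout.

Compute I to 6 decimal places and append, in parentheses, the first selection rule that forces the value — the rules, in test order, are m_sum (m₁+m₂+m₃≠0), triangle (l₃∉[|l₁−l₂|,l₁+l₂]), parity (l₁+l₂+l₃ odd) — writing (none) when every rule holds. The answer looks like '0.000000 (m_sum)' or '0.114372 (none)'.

Rules hold: Σm=0, L=10 even, 0≤2≤8.
N = 9·9·5 = 405
Δ = 6!·2!·2!/11! = 1/13860
Racah Σ t=2..4: t=2:+1/192 t=3:−1/36 t=4:+1/192 = -5/288
⇒ 3j(4 4 2; 0 0 0)² = 20/693, sgn -1
Racah Σ t=2..2: t=2:+1/192 = 1/192
⇒ 3j(4 4 2; 2 0 -2)² = 3/77, sgn +1
4πI² = N·(3j₀)²·(3jₘ)² = 2700/5929
I = -1·√(0.455389/4π) = -0.19036462
No selection rule forces the value: the integral is nonzero (none).

-0.190365 (none)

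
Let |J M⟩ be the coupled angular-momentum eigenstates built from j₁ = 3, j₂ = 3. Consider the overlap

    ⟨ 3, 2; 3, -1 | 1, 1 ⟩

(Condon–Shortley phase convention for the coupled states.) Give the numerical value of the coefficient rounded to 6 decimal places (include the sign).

-0.422577

√[3·5!1!1!/8! · 5!1!2!4!2!0!] = √(720/7)
  +(−1)^1/∏(1,4,0,1,1,0)! = -1/24  (running -1/24)
⟨..|..⟩ = √(720/7)·(-1/24) = -0.422577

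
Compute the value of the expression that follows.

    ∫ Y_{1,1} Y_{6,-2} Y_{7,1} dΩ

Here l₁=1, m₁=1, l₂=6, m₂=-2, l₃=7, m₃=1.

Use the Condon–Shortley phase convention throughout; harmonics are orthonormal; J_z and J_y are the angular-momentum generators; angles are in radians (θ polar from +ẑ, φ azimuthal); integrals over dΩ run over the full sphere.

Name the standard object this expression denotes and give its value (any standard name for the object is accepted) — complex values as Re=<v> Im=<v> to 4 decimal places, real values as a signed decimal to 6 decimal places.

This is a Gaunt coefficient — the integral of a triple product of spherical harmonics over the sphere.
Rules hold: Σm=0, L=14 even, 5≤7≤7.
N = 3·13·15 = 585
Δ = 0!·2!·12!/15! = 1/1365
Racah Σ t=0..0: t=0:+1/518400 = 1/518400
⇒ 3j(1 6 7; 0 0 0)² = 7/195, sgn -1
Racah Σ t=0..0: t=0:+1/1935360 = 1/1935360
⇒ 3j(1 6 7; 1 -2 1)² = 1/91, sgn +1
4πI² = N·(3j₀)²·(3jₘ)² = 3/13
I = -1·√(0.230769/4π) = -0.13551395

Gaunt coefficient, -0.135514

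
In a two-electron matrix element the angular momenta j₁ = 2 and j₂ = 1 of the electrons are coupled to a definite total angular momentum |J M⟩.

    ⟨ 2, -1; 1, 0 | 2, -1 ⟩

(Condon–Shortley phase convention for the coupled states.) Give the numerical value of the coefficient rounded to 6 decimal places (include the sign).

-0.408248  (= −√(1/6))

√[5·1!3!1!/6! · 1!3!1!1!1!3!] = √(3/2)
  +(−1)^0/∏(0,1,3,1,0,0)! = 1/6  (running 1/6)
  +(−1)^1/∏(1,0,2,0,1,1)! = -1/2  (running -1/3)
⟨..|..⟩ = √(3/2)·(-1/3) = -0.408248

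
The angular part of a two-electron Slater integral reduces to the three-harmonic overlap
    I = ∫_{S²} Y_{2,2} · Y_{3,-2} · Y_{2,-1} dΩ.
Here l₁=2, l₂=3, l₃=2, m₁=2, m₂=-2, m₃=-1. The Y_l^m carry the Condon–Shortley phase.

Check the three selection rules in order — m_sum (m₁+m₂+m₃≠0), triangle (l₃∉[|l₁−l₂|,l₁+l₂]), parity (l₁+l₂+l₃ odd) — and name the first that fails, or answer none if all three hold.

m₁+m₂+m₃ = 2 − 2 − 1 = -1  ✗
triangle: |2−3|=1 ≤ l₃=2 ≤ 2+3=5
parity: l₁+l₂+l₃ = 7 is odd

m_sum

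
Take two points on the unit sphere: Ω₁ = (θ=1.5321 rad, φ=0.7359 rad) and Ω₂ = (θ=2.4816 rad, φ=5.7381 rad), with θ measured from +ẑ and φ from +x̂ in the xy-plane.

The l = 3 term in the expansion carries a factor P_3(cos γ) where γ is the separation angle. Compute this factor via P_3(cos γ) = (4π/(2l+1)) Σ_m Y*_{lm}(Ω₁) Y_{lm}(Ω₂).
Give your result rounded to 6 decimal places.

Addition theorem: P_3(cos γ) = (4π/7) Σ_m Y*_{lm}(Ω₁) Y_{lm}(Ω₂), m = −3…3:
  term(m=-3) = -0.03058 - 0.02583j   from Y*(Ω₁)=-0.24757 + 0.33467j, Y(Ω₂)=-0.00619 + 0.09596j
  term(m=-2) = 0.01002 - 0.00656j   from Y*(Ω₁)=0.00390 + 0.03928j, Y(Ω₂)=-0.14032 - 0.26911j
  term(m=-1) = -0.03849 - 0.12905j   from Y*(Ω₁)=-0.23758 - 0.21515j, Y(Ω₂)=0.35927 + 0.21785j
  term(m=+0) = 0.00153 + 0.00000j   from Y*(Ω₁)=-0.04320 + 0.00000j, Y(Ω₂)=-0.03552 + 0.00000j
  term(m=+1) = -0.03849 + 0.12905j   from Y*(Ω₁)=0.23758 - 0.21515j, Y(Ω₂)=-0.35927 + 0.21785j
  term(m=+2) = 0.01002 + 0.00656j   from Y*(Ω₁)=0.00390 - 0.03928j, Y(Ω₂)=-0.14032 + 0.26911j
  term(m=+3) = -0.03058 + 0.02583j   from Y*(Ω₁)=0.24757 + 0.33467j, Y(Ω₂)=0.00619 + 0.09596j
Total Σ_m = -0.11655 + 0.00000j. Multiply by 1.795196: -0.20923 + 0.00000j. P_3(cos γ) = -0.209228

-0.209228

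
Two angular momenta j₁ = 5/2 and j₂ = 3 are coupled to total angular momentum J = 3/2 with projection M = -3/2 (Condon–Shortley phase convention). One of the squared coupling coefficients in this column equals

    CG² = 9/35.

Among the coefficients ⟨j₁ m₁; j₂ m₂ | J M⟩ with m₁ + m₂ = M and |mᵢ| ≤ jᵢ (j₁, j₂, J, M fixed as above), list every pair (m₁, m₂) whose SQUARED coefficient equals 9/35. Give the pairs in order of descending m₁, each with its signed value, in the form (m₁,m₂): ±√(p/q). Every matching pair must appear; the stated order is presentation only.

Admissible pairs with m₁+m₂ = M = -3/2: (-5/2,1), (-3/2,0), (-1/2,-1), (1/2,-2), (3/2,-3)
  (m₁,m₂)=(3/2,-3): CG² = 3/14, CG = +√(3/14)
  (m₁,m₂)=(1/2,-2): CG² = 2/7, CG = −√(2/7)
  (m₁,m₂)=(-1/2,-1): CG² = 9/35, CG = +√(9/35)   ← matches the target
  (m₁,m₂)=(-3/2,0): CG² = 6/35, CG = −√(6/35)
  (m₁,m₂)=(-5/2,1): CG² = 1/14, CG = +√(1/14)
Pairs with CG² = 9/35: (-1/2,-1): +√(9/35)

(-1/2,-1): +√(9/35)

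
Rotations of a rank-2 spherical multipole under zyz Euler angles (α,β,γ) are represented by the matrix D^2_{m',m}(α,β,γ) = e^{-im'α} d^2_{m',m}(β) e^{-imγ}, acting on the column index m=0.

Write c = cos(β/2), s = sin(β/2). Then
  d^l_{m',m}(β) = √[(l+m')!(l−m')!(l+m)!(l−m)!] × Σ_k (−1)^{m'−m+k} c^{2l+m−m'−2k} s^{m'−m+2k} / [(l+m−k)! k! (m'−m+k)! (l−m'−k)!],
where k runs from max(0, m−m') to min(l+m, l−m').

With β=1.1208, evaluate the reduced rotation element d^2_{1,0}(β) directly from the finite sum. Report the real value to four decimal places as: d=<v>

d^2_{1,0}(β=1.1208) via the finite sum:
With c≡cos(β/2)=0.847043 and s≡sin(β/2)=0.531525, N=[6·1·2·2]^{1/2}=4.898979
Admissible k: 0..1 (factorial args all ≥0)
  k=0: (−1)^1·4.8990/(2)·0.8470^3·0.5315^1 = -0.791252
  k=1: (−1)^2·4.8990/(2)·0.8470^1·0.5315^3 = +0.311567
d^2_{1,0}(1.1208) = -0.791252 +0.311567 = -0.479685

d=-0.4797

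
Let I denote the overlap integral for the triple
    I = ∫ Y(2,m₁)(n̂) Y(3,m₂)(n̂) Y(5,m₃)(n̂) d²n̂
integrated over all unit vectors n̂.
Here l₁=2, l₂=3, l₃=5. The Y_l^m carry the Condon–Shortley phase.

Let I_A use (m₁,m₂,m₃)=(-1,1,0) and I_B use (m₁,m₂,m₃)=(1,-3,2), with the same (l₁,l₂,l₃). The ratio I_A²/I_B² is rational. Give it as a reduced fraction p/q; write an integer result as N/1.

50/7

Shared (l₁,l₂,l₃)=(2,3,5): N and (l;000)² cancel in I_A²/I_B².
A: Δ = 0!·4!·6!/11! = 1/2310; Racah Σ t=0..0: t=0:+1/288 = 1/288; ⇒ 3j(2 3 5; -1 1 0)² = 5/231, sgn -1
B: Δ = 0!·4!·6!/11! = 1/2310; Racah Σ t=0..0: t=0:+1/4320 = 1/4320; ⇒ 3j(2 3 5; 1 -3 2)² = 1/330, sgn -1
I_A²/I_B² = (5/231)/(1/330) = 50/7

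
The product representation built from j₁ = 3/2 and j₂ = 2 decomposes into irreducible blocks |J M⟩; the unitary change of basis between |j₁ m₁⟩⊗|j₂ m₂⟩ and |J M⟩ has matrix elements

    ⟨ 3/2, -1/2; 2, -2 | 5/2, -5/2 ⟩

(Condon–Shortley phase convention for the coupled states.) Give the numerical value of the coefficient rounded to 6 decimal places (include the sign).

+0.755929  (= +√(4/7))

triangle: 1!×2!×3!/7! = 12/5040
(j±m)!: 1!×2!×0!×4!×0!×5! = 5760
prefactor² = (2J+1)×Δ×N² = 576/7
  k=0: +1/(0!×1!×2!×0!×0!×3!) = 1/12
Σ = 1/12  ⇒  CG² = 576/7×(1/12)² = 4/7
CG = +√(4/7) = +0.755929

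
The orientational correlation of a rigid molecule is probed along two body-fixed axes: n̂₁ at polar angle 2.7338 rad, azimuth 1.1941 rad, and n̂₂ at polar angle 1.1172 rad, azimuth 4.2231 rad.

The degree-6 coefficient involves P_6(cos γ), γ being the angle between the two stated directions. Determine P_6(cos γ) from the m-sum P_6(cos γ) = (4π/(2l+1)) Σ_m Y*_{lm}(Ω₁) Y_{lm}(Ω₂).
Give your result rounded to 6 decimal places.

Term-by-term m-sum for l=6 (normalisation 4π/13 = 0.966644):
  m=-6: Y*=(0.001195, 0.001450)  Y=(0.249434, -0.052086)  product (0.000374, 0.000299)
  m=-5: Y*=(-0.014340, 0.004636)  Y=(-0.275617, -0.330466)  product (0.005484, 0.003461)
  m=-4: Y*=(0.004669, -0.072837)  Y=(-0.097617, 0.239961)  product (0.017022, 0.008231)
  m=-3: Y*=(0.211513, 0.099759)  Y=(-0.183069, 0.018910)  product (-0.040608, -0.014263)
  m=-2: Y*=(-0.346231, 0.324749)  Y=(0.182089, 0.270655)  product (-0.150940, -0.034576)
  m=-1: Y*=(-0.174028, -0.439923)  Y=(-0.034791, 0.065337)  product (0.034798, 0.003935)
  m=+0: Y*=(-0.125302, -0.000000)  Y=(0.329481, 0.000000)  product (-0.041285, -0.000000)
  m=+1: Y*=(0.174028, -0.439923)  Y=(0.034791, 0.065337)  product (0.034798, -0.003935)
  m=+2: Y*=(-0.346231, -0.324749)  Y=(0.182089, -0.270655)  product (-0.150940, 0.034576)
  m=+3: Y*=(-0.211513, 0.099759)  Y=(0.183069, 0.018910)  product (-0.040608, 0.014263)
  m=+4: Y*=(0.004669, 0.072837)  Y=(-0.097617, -0.239961)  product (0.017022, -0.008231)
  m=+5: Y*=(0.014340, 0.004636)  Y=(0.275617, -0.330466)  product (0.005484, -0.003461)
  m=+6: Y*=(0.001195, -0.001450)  Y=(0.249434, 0.052086)  product (0.000374, -0.000299)
Accumulated sum (-0.309023, -0.000000); after 4π/(2l+1) scaling, (-0.298715, -0.000000) ⇒ P_6 = -0.298715

-0.298715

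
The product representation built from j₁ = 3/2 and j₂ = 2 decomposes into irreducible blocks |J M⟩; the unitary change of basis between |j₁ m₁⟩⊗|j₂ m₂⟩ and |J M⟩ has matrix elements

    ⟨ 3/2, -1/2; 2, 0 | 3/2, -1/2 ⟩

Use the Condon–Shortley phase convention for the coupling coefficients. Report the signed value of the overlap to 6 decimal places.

j₁+j₂−J=2  J+j₁−j₂=1  J−j₁+j₂=2  j₁+j₂+J+1=6
(j₁±m₁, j₂±m₂, J±M) = (1,2,2,2,1,2)
P² = 16/45
sum k=1..2:
  [1] −1/1 = -1
  [2] +1/4 = 1/4
S = -3/4
C² = P²·S² = 1/5 ; C = -0.447214

-0.447214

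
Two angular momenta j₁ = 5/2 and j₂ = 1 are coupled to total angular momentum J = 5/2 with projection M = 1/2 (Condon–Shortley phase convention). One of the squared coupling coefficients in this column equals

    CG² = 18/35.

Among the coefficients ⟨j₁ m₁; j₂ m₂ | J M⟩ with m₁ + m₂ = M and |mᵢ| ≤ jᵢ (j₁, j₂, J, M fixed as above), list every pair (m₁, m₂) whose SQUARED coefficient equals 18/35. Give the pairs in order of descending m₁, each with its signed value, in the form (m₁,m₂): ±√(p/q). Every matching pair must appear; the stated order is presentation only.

(-1/2,1): −√(18/35)

Admissible pairs with m₁+m₂ = M = 1/2: (-1/2,1), (1/2,0), (3/2,-1)
  (m₁,m₂)=(3/2,-1): CG² = 16/35, CG = +√(16/35)
  (m₁,m₂)=(1/2,0): CG² = 1/35, CG = +√(1/35)
  (m₁,m₂)=(-1/2,1): CG² = 18/35, CG = −√(18/35)   ← matches the target
Pairs with CG² = 18/35: (-1/2,1): −√(18/35)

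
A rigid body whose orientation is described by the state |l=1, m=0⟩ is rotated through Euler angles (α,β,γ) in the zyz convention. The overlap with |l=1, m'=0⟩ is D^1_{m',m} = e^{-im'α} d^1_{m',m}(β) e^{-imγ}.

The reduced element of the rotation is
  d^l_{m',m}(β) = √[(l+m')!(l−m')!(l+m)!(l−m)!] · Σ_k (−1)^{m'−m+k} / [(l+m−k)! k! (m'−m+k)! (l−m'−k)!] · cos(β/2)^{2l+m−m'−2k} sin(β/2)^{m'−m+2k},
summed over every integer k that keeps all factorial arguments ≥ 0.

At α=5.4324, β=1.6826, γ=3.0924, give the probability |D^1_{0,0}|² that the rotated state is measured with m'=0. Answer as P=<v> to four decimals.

First d^1_{0,0}(β=1.6826), then the phase factors e^{-i(0)α} and e^{-i(0)γ}:
With c≡cos(β/2)=0.666494 and s≡sin(β/2)=0.745510, N=[1·1·1·1]^{1/2}=1.000000
Admissible k: 0..1 (factorial args all ≥0)
  k=0: (−1)^0·1.0000/(1)·0.6665^2·0.7455^0 = +0.444215
  k=1: (−1)^1·1.0000/(1)·0.6665^0·0.7455^2 = -0.555785
d^1_{0,0}(1.6826) = +0.444215 -0.555785 = -0.111571
|D^1_{0,0}|² = |d^1_{0,0}(β)|² = (-0.111571)² = 0.012448 (the z-rotation phases have unit modulus)

P=0.0124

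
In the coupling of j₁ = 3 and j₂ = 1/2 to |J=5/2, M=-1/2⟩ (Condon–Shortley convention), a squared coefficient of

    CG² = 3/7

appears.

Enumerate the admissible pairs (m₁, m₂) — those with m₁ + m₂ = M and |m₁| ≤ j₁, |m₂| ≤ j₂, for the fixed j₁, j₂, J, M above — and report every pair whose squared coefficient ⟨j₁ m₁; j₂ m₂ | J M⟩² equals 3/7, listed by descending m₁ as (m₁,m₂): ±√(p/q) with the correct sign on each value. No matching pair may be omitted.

(0,-1/2): +√(3/7)

Admissible pairs with m₁+m₂ = M = -1/2: (-1,1/2), (0,-1/2)
  (m₁,m₂)=(0,-1/2): CG² = 3/7, CG = +√(3/7)   ← matches the target
  (m₁,m₂)=(-1,1/2): CG² = 4/7, CG = −√(4/7)
Pairs with CG² = 3/7: (0,-1/2): +√(3/7)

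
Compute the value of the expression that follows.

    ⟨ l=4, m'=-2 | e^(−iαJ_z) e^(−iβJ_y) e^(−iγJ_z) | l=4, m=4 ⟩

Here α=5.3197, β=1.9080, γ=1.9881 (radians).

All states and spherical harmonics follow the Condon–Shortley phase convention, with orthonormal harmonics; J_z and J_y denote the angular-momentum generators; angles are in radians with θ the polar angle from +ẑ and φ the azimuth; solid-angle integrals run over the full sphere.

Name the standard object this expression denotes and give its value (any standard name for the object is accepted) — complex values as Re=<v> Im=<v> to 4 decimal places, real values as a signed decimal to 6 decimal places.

This is a Wigner D-matrix element — the rotation-matrix element ⟨l m'| R(α,β,γ) |l m⟩ in the angular-momentum basis.
First d^4_{-2,4}(β=1.9080), then the phase factors e^{-i(-2)α} and e^{-i(4)γ}:
With c≡cos(β/2)=0.578425 and s≡sin(β/2)=0.815736, N=[2·720·40320·1]^{1/2}=7619.763776
The bounds max(0,m−m')=6 and min(l+m,l−m')=6 give 1 term
  k=6: (−1)^0·7619.7638/(1440)·0.5784^2·0.8157^6 = +0.521639
d^4_{-2,4}(1.9080) = +0.521639
D = (-0.348691-0.937238i)·(+0.521639)·(-0.098260-0.995161i) = -0.468661+0.229050i

Wigner D-matrix element, Re=-0.4687 Im=0.2290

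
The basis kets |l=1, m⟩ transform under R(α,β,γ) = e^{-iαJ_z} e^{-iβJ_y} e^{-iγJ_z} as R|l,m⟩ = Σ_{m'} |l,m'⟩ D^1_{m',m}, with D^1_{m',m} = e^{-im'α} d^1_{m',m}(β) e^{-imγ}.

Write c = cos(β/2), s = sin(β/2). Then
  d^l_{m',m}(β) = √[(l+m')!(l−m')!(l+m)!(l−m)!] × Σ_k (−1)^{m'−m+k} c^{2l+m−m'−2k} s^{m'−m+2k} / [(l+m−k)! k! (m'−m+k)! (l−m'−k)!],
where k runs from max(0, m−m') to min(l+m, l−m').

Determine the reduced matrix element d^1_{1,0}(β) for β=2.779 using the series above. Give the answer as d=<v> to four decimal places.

d^1_{1,0}(β=2.7790) via the finite sum:
c=cos(2.779000/2)=0.180305, s=sin(2.779000/2)=0.983611; N=√[2·1·1·1]=1.414214
k∈{0} keeps every argument non-negative
  k=0: (−1)^1·1.4142/(1)·0.1803^1·0.9836^1 = -0.250810
d^1_{1,0}(2.7790) = -0.250810

d=-0.2508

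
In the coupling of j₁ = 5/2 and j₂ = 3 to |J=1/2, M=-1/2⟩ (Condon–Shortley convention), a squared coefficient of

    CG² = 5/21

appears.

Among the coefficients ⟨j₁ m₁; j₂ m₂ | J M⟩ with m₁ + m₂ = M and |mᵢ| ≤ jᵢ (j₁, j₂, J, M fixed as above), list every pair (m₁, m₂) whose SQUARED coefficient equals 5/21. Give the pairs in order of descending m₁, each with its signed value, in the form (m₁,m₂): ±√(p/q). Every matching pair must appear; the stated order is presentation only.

(3/2,-2): −√(5/21)

Admissible pairs with m₁+m₂ = M = -1/2: (-5/2,2), (-3/2,1), (-1/2,0), (1/2,-1), (3/2,-2), (5/2,-3)
  (m₁,m₂)=(5/2,-3): CG² = 2/7, CG = +√(2/7)
  (m₁,m₂)=(3/2,-2): CG² = 5/21, CG = −√(5/21)   ← matches the target
  (m₁,m₂)=(1/2,-1): CG² = 4/21, CG = +√(4/21)
  (m₁,m₂)=(-1/2,0): CG² = 1/7, CG = −√(1/7)
  (m₁,m₂)=(-3/2,1): CG² = 2/21, CG = +√(2/21)
  (m₁,m₂)=(-5/2,2): CG² = 1/21, CG = −√(1/21)
Pairs with CG² = 5/21: (3/2,-2): −√(5/21)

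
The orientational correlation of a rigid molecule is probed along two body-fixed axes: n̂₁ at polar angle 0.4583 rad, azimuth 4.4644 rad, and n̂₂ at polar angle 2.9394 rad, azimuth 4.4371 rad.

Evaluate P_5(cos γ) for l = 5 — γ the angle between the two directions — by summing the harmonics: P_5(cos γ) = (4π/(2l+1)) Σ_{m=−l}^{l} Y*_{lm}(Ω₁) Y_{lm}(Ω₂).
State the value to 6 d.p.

0.409887

Expand P_5 via completeness: Σ_{m} conj(Y_{5,m}) at Ω₁ times Y_{5,m} at Ω₂ —
  m=-5: (-0.007441, -0.002556) × (-0.000149, 0.000029) = (0.000001, 0.000000)  (running Σ = (0.000001, 0.000000))
  m=-4: (0.027588, -0.042215) × (-0.001058, -0.002085) = (-0.000117, -0.000013)  (running Σ = (-0.000116, -0.000013))
  m=-3: (0.126566, 0.137513) × (0.015729, -0.014505) = (0.003985, 0.000327)  (running Σ = (0.003869, 0.000314))
  m=-2: (-0.369658, 0.200019) × (0.107216, 0.065820) = (-0.052799, -0.002886)  (running Σ = (-0.048929, -0.002571))
  m=-1: (-0.115609, -0.456588) × (-0.120722, 0.427394) = (0.209099, 0.005710)  (running Σ = (0.160170, 0.003139))
  m=0: (-0.057436, -0.000000) × (-0.669546, 0.000000) = (0.038456, 0.000000)  (running Σ = (0.198626, 0.003139))
  m=1: (0.115609, -0.456588) × (0.120722, 0.427394) = (0.209099, -0.005710)  (running Σ = (0.407725, -0.002571))
  m=2: (-0.369658, -0.200019) × (0.107216, -0.065820) = (-0.052799, 0.002886)  (running Σ = (0.354926, 0.000314))
  m=3: (-0.126566, 0.137513) × (-0.015729, -0.014505) = (0.003985, -0.000327)  (running Σ = (0.358912, -0.000013))
  m=4: (0.027588, 0.042215) × (-0.001058, 0.002085) = (-0.000117, 0.000013)  (running Σ = (0.358795, 0.000000))
  m=5: (0.007441, -0.002556) × (0.000149, 0.000029) = (0.000001, -0.000000)  (running Σ = (0.358796, 0.000000))
Σ over m = (0.358796, 0.000000); ×(4π/11) → (0.409887, 0.000000). Real part: 0.409887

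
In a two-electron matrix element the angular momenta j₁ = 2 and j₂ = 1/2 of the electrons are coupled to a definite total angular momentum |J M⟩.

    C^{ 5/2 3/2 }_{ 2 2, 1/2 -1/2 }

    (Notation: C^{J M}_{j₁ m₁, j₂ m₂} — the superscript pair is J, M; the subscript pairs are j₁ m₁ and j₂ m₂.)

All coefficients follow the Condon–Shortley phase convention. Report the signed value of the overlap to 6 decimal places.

+√(1/5) ≈ +0.447214

√[6·0!4!1!/6! · 4!0!0!1!4!1!] = √(576/5)
  +(−1)^0/∏(0,0,0,0,4,1)! = 1/24  (running 1/24)
⟨..|..⟩ = √(576/5)·(1/24) = +0.447214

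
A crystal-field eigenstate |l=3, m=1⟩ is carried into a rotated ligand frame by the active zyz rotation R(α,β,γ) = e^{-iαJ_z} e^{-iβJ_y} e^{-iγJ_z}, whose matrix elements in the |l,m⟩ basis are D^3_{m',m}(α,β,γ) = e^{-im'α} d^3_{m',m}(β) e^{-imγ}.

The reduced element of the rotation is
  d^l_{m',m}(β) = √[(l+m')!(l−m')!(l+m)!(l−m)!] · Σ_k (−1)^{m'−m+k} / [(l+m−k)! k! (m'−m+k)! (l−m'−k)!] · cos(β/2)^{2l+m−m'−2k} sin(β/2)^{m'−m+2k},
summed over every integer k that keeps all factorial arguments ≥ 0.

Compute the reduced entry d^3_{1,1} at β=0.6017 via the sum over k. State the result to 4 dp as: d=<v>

d^3_{1,1}(β=0.6017) via the finite sum:
Half-angle: c=0.955085, s=0.296332. N=√(24·2·24·2)=48.000000
k: max(0,(1)−(1))=0 … min(3+(1),3−(1))=2
  k=0: (−1)^0·48.0000/(48)·0.9551^6·0.2963^0 = +0.759018
  k=1: (−1)^1·48.0000/(6)·0.9551^4·0.2963^2 = -0.584542
  k=2: (−1)^2·48.0000/(8)·0.9551^2·0.2963^4 = +0.042204
d^3_{1,1}(0.6017) = +0.759018 -0.584542 +0.042204 = +0.216680

d=0.2167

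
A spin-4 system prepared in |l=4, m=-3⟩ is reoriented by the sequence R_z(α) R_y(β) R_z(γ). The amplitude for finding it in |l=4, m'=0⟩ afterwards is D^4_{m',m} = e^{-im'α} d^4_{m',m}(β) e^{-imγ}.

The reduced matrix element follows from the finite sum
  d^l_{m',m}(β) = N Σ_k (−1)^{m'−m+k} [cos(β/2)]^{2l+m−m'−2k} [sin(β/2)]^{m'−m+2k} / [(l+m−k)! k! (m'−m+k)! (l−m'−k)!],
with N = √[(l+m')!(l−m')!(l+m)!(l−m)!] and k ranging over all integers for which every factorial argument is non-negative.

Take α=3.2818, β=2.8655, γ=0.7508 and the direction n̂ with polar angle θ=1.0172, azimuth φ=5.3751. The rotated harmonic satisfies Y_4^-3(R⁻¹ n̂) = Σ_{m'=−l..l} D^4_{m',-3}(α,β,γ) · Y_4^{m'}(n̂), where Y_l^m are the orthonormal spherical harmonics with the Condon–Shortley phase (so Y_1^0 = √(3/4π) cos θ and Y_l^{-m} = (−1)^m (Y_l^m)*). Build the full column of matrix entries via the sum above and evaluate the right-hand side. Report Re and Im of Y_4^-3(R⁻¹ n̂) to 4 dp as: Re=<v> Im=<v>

Re=-0.0546 Im=0.3700

Need the full column D^4_{m',-3} for m'=−4..4 at α=3.2818, β=2.8655, γ=0.7508.
cos(β/2)=0.137608, sin(β/2)=0.990487
d^4_{-4,-3}: single k=1 term ⇒ +0.000003;  D = -0.000002+0.000001i
d^4_{-3,-3}: k∈[0..1] ⇒ +0.000000 -0.000047 = -0.000047;  D = -0.000041+0.000021i
d^4_{-2,-3}: k∈[0..1] ⇒ -0.000003 +0.000538 = +0.000535;  D = -0.000439+0.000306i
d^4_{-1,-3}: k∈[0..1] ⇒ +0.000053 -0.004566 = -0.004513;  D = -0.003305+0.003073i
d^4_{0,-3}: k∈[0..1] ⇒ -0.000567 +0.029393 = +0.028825;  D = -0.018161+0.022385i
d^4_{1,-3}: k∈[0..1] ⇒ +0.004566 -0.141923 = -0.137357;  D = -0.070785+0.117714i
d^4_{2,-3}: k∈[0..1] ⇒ -0.027884 +0.481559 = +0.453674;  D = -0.177166+0.417651i
d^4_{3,-3}: k∈[0..1] ⇒ +0.125164 -0.926380 = -0.801216;  D = -0.206737+0.774085i
d^4_{4,-3}: single k=0 term ⇒ -0.364024;  D = +0.043858-0.361372i
Y_4^{m'}(θ=1.0172,φ=5.3751) and Σ D·Y over m':
  (-0.0000+0.0000i)·(-0.2044-0.1092i)  (-0.0000+0.0000i)·(-0.3703+0.1642i)  (-0.0004+0.0003i)·(-0.0550+0.2195i)  (-0.0033+0.0031i)·(-0.1386-0.1777i)  (-0.0182+0.0224i)·(-0.2770+0.0000i)  (-0.0708+0.1177i)·(+0.1386-0.1777i)  (-0.1772+0.4177i)·(-0.0550-0.2195i)  (-0.2067+0.7741i)·(+0.3703+0.1642i)  (+0.0439-0.3614i)·(-0.2044+0.1092i)
Y_4^-3(R⁻¹ n̂) = -0.054617+0.369988i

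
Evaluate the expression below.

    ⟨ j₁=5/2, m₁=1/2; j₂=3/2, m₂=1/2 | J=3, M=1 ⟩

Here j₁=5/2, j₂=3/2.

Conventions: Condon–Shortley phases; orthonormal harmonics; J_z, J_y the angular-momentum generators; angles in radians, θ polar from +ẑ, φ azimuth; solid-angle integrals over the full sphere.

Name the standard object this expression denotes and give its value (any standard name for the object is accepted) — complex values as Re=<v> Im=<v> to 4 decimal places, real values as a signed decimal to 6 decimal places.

This is a Clebsch–Gordan (vector-coupling) coefficient.
j₁+j₂−J=1  J+j₁−j₂=4  J−j₁+j₂=2  j₁+j₂+J+1=8
(j₁±m₁, j₂±m₂, J±M) = (3,2,2,1,4,2)
P² = 48/5
sum k=0..1:
  [0] +1/8 = 1/8
  [1] −1/6 = -1/6
S = -1/24
C² = P²·S² = 1/60 ; C = -0.129099

Clebsch–Gordan coefficient, −√(1/60) ≈ -0.129099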